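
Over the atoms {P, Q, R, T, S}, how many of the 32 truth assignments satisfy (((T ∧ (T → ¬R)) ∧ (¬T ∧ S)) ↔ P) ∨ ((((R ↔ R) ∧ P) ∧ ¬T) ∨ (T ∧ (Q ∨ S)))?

30

Initial set: {((((T ∧ (T → ¬R)) ∧ (¬T ∧ S)) ↔ P) ∨ ((((R ↔ R) ∧ P) ∧ ¬T) ∨ (T ∧ (Q ∨ S))))}.
((((T ∧ (T → ¬R)) ∧ (¬T ∧ S)) ↔ P) ∨ ((((R ↔ R) ∧ P) ∧ ¬T) ∨ (T ∧ (Q ∨ S)))): β-rule — branch into (((T ∧ (T → ¬R)) ∧ (¬T ∧ S)) ↔ P)  //  ((((R ↔ R) ∧ P) ∧ ¬T) ∨ (T ∧ (Q ∨ S))).
  branch 1 (add (((T ∧ (T → ¬R)) ∧ (¬T ∧ S)) ↔ P)):
    (((T ∧ (T → ¬R)) ∧ (¬T ∧ S)) ↔ P): β-rule — branch into ((T ∧ (T → ¬R)) ∧ (¬T ∧ S)), P  //  ¬((T ∧ (T → ¬R)) ∧ (¬T ∧ S)), ¬P.
      branch 1.1 (add ((T ∧ (T → ¬R)) ∧ (¬T ∧ S)), P):
        ((T ∧ (T → ¬R)) ∧ (¬T ∧ S)): α-rule — add (T ∧ (T → ¬R)), (¬T ∧ S).
        (T ∧ (T → ¬R)): α-rule — add T, (T → ¬R).
        (¬T ∧ S): α-rule — add ¬T, S.
        × closes — contains both T and ¬T.
      branch 1.2 (add ¬((T ∧ (T → ¬R)) ∧ (¬T ∧ S)), ¬P):
        ¬((T ∧ (T → ¬R)) ∧ (¬T ∧ S)): β-rule — branch into ¬(T ∧ (T → ¬R))  //  ¬(¬T ∧ S).
          branch 1.2.1 (add ¬(T ∧ (T → ¬R))):
            ¬(T ∧ (T → ¬R)): β-rule — branch into ¬T  //  ¬(T → ¬R).
              branch 1.2.1.1 (add ¬T):
                ○ open, literals {P=F, T=F}.
              branch 1.2.1.2 (add ¬(T → ¬R)):
                ¬(T → ¬R): α-rule — add T, ¬¬R.
                ○ open, literals {P=F, R=T, T=T}.
          branch 1.2.2 (add ¬(¬T ∧ S)):
            ¬(¬T ∧ S): β-rule — branch into ¬¬T  //  ¬S.
              branch 1.2.2.1 (add ¬¬T):
                ○ open, literals {P=F, T=T}.
              branch 1.2.2.2 (add ¬S):
                ○ open, literals {P=F, S=F}.
  branch 2 (add ((((R ↔ R) ∧ P) ∧ ¬T) ∨ (T ∧ (Q ∨ S)))):
    ((((R ↔ R) ∧ P) ∧ ¬T) ∨ (T ∧ (Q ∨ S))): β-rule — branch into (((R ↔ R) ∧ P) ∧ ¬T)  //  (T ∧ (Q ∨ S)).
      branch 2.1 (add (((R ↔ R) ∧ P) ∧ ¬T)):
        (((R ↔ R) ∧ P) ∧ ¬T): α-rule — add ((R ↔ R) ∧ P), ¬T.
        ((R ↔ R) ∧ P): α-rule — add (R ↔ R), P.
        (R ↔ R): β-rule — branch into R, R  //  ¬R, ¬R.
          branch 2.1.1 (add R, R):
            ○ open, literals {P=T, R=T, T=F}.
          branch 2.1.2 (add ¬R, ¬R):
            ○ open, literals {P=T, R=F, T=F}.
      branch 2.2 (add (T ∧ (Q ∨ S))):
        (T ∧ (Q ∨ S)): α-rule — add T, (Q ∨ S).
        (Q ∨ S): β-rule — branch into Q  //  S.
          branch 2.2.1 (add Q):
            ○ open, literals {Q=T, T=T}.
          branch 2.2.2 (add S):
            ○ open, literals {S=T, T=T}.
1 branch closed, 8 open.
Each open branch fixes some atoms; the unmentioned ones are free. Counting distinct full assignments: branch {P=F, T=F} (Q, R, S) contributes 8 new; branch {P=F, R=T, T=T} (Q, S) contributes 4 new; branch {P=F, T=T} (Q, R, S) contributes 4 new; branch {P=F, S=F} (Q, R, T) contributes 0 new; branch {P=T, R=T, T=F} (Q, S) contributes 4 new; branch {P=T, R=F, T=F} (Q, S) contributes 4 new; branch {Q=T, T=T} (P, R, S) contributes 4 new; branch {S=T, T=T} (P, Q, R) contributes 2 new. Total: 30.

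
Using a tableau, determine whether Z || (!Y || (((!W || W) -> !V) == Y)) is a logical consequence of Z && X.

Yes

Initial set: {(Z && X); !(Z || (!Y || (((!W || W) -> !V) == Y)))}.
(Z && X): α-rule — add Z, X.
!(Z || (!Y || (((!W || W) -> !V) == Y))): α-rule — add !Z, !(!Y || (((!W || W) -> !V) == Y)).
× closes — contains both Z and !Z.
All 1 branch closes.
Every branch closed, so the premises entail the conclusion.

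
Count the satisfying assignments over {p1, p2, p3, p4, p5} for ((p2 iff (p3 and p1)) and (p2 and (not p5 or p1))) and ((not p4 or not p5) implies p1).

4

Initial set: {(((p2 iff (p3 and p1)) and (p2 and (not p5 or p1))) and ((not p4 or not p5) implies p1))}.
(((p2 iff (p3 and p1)) and (p2 and (not p5 or p1))) and ((not p4 or not p5) implies p1)): α-rule — add ((p2 iff (p3 and p1)) and (p2 and (not p5 or p1))), ((not p4 or not p5) implies p1).
((p2 iff (p3 and p1)) and (p2 and (not p5 or p1))): α-rule — add (p2 iff (p3 and p1)), (p2 and (not p5 or p1)).
(p2 and (not p5 or p1)): α-rule — add p2, (not p5 or p1).
((not p4 or not p5) implies p1): β-rule — branch into not (not p4 or not p5)  //  p1.
  branch 1 (add not (not p4 or not p5)):
    not (not p4 or not p5): α-rule — add not not p4, not not p5.
    (p2 iff (p3 and p1)): β-rule — branch into p2, (p3 and p1)  //  not p2, not (p3 and p1).
      branch 1.1 (add p2, (p3 and p1)):
        (p3 and p1): α-rule — add p3, p1.
        (not p5 or p1): β-rule — branch into not p5  //  p1.
          branch 1.1.1 (add not p5):
            × closes — contains both p5 and not p5.
          branch 1.1.2 (add p1):
            ○ open, literals {p1=T, p2=T, p3=T, p4=T, p5=T}.
      branch 1.2 (add not p2, not (p3 and p1)):
        × closes — contains both p2 and not p2.
  branch 2 (add p1):
    (p2 iff (p3 and p1)): β-rule — branch into p2, (p3 and p1)  //  not p2, not (p3 and p1).
      branch 2.1 (add p2, (p3 and p1)):
        (p3 and p1): α-rule — add p3, p1.
        (not p5 or p1): β-rule — branch into not p5  //  p1.
          branch 2.1.1 (add not p5):
            ○ open, literals {p1=T, p2=T, p3=T, p5=F}.
          branch 2.1.2 (add p1):
            ○ open, literals {p1=T, p2=T, p3=T}.
      branch 2.2 (add not p2, not (p3 and p1)):
        × closes — contains both p2 and not p2.
3 branches closed, 3 open.
Each open branch fixes some atoms; the unmentioned ones are free. Counting distinct full assignments: branch {p1=T, p2=T, p3=T, p4=T, p5=T} (none free) contributes 1 new; branch {p1=T, p2=T, p3=T, p5=F} (p4) contributes 2 new; branch {p1=T, p2=T, p3=T} (p4, p5) contributes 1 new. Total: 4.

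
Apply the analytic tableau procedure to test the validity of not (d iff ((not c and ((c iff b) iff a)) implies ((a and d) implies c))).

Assume the negation and expand:
Initial set: {not not (d iff ((not c and ((c iff b) iff a)) implies ((a and d) implies c)))}.
not not (d iff ((not c and ((c iff b) iff a)) implies ((a and d) implies c))): β-rule — branch into d, ((not c and ((c iff b) iff a)) implies ((a and d) implies c))  //  not d, not ((not c and ((c iff b) iff a)) implies ((a and d) implies c)).
  branch 1 (add d, ((not c and ((c iff b) iff a)) implies ((a and d) implies c))):
    ((not c and ((c iff b) iff a)) implies ((a and d) implies c)): β-rule — branch into not (not c and ((c iff b) iff a))  //  ((a and d) implies c).
      branch 1.1 (add not (not c and ((c iff b) iff a))):
        not (not c and ((c iff b) iff a)): β-rule — branch into not not c  //  not ((c iff b) iff a).
          branch 1.1.1 (add not not c):
            ○ open, literals {c=1, d=1}.
          branch 1.1.2 (add not ((c iff b) iff a)):
            not ((c iff b) iff a): β-rule — branch into (c iff b), not a  //  not (c iff b), a.
              branch 1.1.2.1 (add (c iff b), not a):
                (c iff b): β-rule — branch into c, b  //  not c, not b.
                  branch 1.1.2.1.1 (add c, b):
                    ○ open, literals {a=0, b=1, c=1, d=1}.
                  branch 1.1.2.1.2 (add not c, not b):
                    ○ open, literals {a=0, b=0, c=0, d=1}.
              branch 1.1.2.2 (add not (c iff b), a):
                not (c iff b): β-rule — branch into c, not b  //  not c, b.
                  branch 1.1.2.2.1 (add c, not b):
                    ○ open, literals {a=1, b=0, c=1, d=1}.
                  branch 1.1.2.2.2 (add not c, b):
                    ○ open, literals {a=1, b=1, c=0, d=1}.
      branch 1.2 (add ((a and d) implies c)):
        ((a and d) implies c): β-rule — branch into not (a and d)  //  c.
          branch 1.2.1 (add not (a and d)):
            not (a and d): β-rule — branch into not a  //  not d.
              branch 1.2.1.1 (add not a):
                ○ open, literals {a=0, d=1}.
              branch 1.2.1.2 (add not d):
                × closes — contains both d and not d.
          branch 1.2.2 (add c):
            ○ open, literals {c=1, d=1}.
  branch 2 (add not d, not ((not c and ((c iff b) iff a)) implies ((a and d) implies c))):
    not ((not c and ((c iff b) iff a)) implies ((a and d) implies c)): α-rule — add (not c and ((c iff b) iff a)), not ((a and d) implies c).
    (not c and ((c iff b) iff a)): α-rule — add not c, ((c iff b) iff a).
    not ((a and d) implies c): α-rule — add (a and d), not c.
    (a and d): α-rule — add a, d.
    × closes — contains both d and not d.
2 branches closed, 7 open.
An open branch gives a countermodel: c=1, d=1 (unmentioned atoms arbitrary); under it the original formula is false.

Not valid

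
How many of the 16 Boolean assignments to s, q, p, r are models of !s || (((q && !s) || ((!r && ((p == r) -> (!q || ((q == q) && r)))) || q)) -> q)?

Initial set: {(!s || (((q && !s) || ((!r && ((p == r) -> (!q || ((q == q) && r)))) || q)) -> q))}.
(!s || (((q && !s) || ((!r && ((p == r) -> (!q || ((q == q) && r)))) || q)) -> q)): β-rule — branch into !s  //  (((q && !s) || ((!r && ((p == r) -> (!q || ((q == q) && r)))) || q)) -> q).
  branch 1 (add !s):
    ○ open, literals {s=0}.
  branch 2 (add (((q && !s) || ((!r && ((p == r) -> (!q || ((q == q) && r)))) || q)) -> q)):
    (((q && !s) || ((!r && ((p == r) -> (!q || ((q == q) && r)))) || q)) -> q): β-rule — branch into !((q && !s) || ((!r && ((p == r) -> (!q || ((q == q) && r)))) || q))  //  q.
      branch 2.1 (add !((q && !s) || ((!r && ((p == r) -> (!q || ((q == q) && r)))) || q))):
        !((q && !s) || ((!r && ((p == r) -> (!q || ((q == q) && r)))) || q)): α-rule — add !(q && !s), !((!r && ((p == r) -> (!q || ((q == q) && r)))) || q).
        !((!r && ((p == r) -> (!q || ((q == q) && r)))) || q): α-rule — add !(!r && ((p == r) -> (!q || ((q == q) && r)))), !q.
        !(q && !s): β-rule — branch into !q  //  !!s.
          branch 2.1.1 (add !q):
            !(!r && ((p == r) -> (!q || ((q == q) && r)))): β-rule — branch into !!r  //  !((p == r) -> (!q || ((q == q) && r))).
              branch 2.1.1.1 (add !!r):
                ○ open, literals {q=0, r=1}.
              branch 2.1.1.2 (add !((p == r) -> (!q || ((q == q) && r)))):
                !((p == r) -> (!q || ((q == q) && r))): α-rule — add (p == r), !(!q || ((q == q) && r)).
                !(!q || ((q == q) && r)): α-rule — add !!q, !((q == q) && r).
                × closes — contains both q and !q.
          branch 2.1.2 (add !!s):
            !(!r && ((p == r) -> (!q || ((q == q) && r)))): β-rule — branch into !!r  //  !((p == r) -> (!q || ((q == q) && r))).
              branch 2.1.2.1 (add !!r):
                ○ open, literals {q=0, r=1, s=1}.
              branch 2.1.2.2 (add !((p == r) -> (!q || ((q == q) && r)))):
                !((p == r) -> (!q || ((q == q) && r))): α-rule — add (p == r), !(!q || ((q == q) && r)).
                !(!q || ((q == q) && r)): α-rule — add !!q, !((q == q) && r).
                × closes — contains both q and !q.
      branch 2.2 (add q):
        ○ open, literals {q=1}.
2 branches closed, 4 open.
Each open branch fixes some atoms; the unmentioned ones are free. Counting distinct full assignments: branch {s=0} (q, p, r) contributes 8 new; branch {q=0, r=1} (s, p) contributes 2 new; branch {q=0, r=1, s=1} (p) contributes 0 new; branch {q=1} (s, p, r) contributes 4 new. Total: 14.

14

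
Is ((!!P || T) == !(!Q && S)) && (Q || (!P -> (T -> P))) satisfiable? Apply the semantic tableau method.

Initial set: {(((!!P || T) == !(!Q && S)) && (Q || (!P -> (T -> P))))}.
(((!!P || T) == !(!Q && S)) && (Q || (!P -> (T -> P)))): α-rule — add ((!!P || T) == !(!Q && S)), (Q || (!P -> (T -> P))).
((!!P || T) == !(!Q && S)): β-rule — branch into (!!P || T), !(!Q && S)  //  !(!!P || T), !!(!Q && S).
  branch 1 (add (!!P || T), !(!Q && S)):
    (Q || (!P -> (T -> P))): β-rule — branch into Q  //  (!P -> (T -> P)).
      branch 1.1 (add Q):
        (!!P || T): β-rule — branch into !!P  //  T.
          branch 1.1.1 (add !!P):
            !!P: drop double negation, giving P.
            !(!Q && S): β-rule — branch into !!Q  //  !S.
              branch 1.1.1.1 (add !!Q):
                ○ open, literals {P=T, Q=T}.
              branch 1.1.1.2 (add !S):
                ○ open, literals {P=T, Q=T, S=F}.
          branch 1.1.2 (add T):
            !(!Q && S): β-rule — branch into !!Q  //  !S.
              branch 1.1.2.1 (add !!Q):
                ○ open, literals {Q=T, T=T}.
              branch 1.1.2.2 (add !S):
                ○ open, literals {Q=T, S=F, T=T}.
      branch 1.2 (add (!P -> (T -> P))):
        (!!P || T): β-rule — branch into !!P  //  T.
          branch 1.2.1 (add !!P):
            !!P: drop double negation, giving P.
            !(!Q && S): β-rule — branch into !!Q  //  !S.
              branch 1.2.1.1 (add !!Q):
                (!P -> (T -> P)): β-rule — branch into !!P  //  (T -> P).
                  branch 1.2.1.1.1 (add !!P):
                    ○ open, literals {P=T, Q=T}.
                  branch 1.2.1.1.2 (add (T -> P)):
                    (T -> P): β-rule — branch into !T  //  P.
                      branch 1.2.1.1.2.1 (add !T):
                        ○ open, literals {P=T, Q=T, T=F}.
                      branch 1.2.1.1.2.2 (add P):
                        ○ open, literals {P=T, Q=T}.
              branch 1.2.1.2 (add !S):
                (!P -> (T -> P)): β-rule — branch into !!P  //  (T -> P).
                  branch 1.2.1.2.1 (add !!P):
                    ○ open, literals {P=T, S=F}.
                  branch 1.2.1.2.2 (add (T -> P)):
                    (T -> P): β-rule — branch into !T  //  P.
                      branch 1.2.1.2.2.1 (add !T):
                        ○ open, literals {P=T, S=F, T=F}.
                      branch 1.2.1.2.2.2 (add P):
                        ○ open, literals {P=T, S=F}.
          branch 1.2.2 (add T):
            !(!Q && S): β-rule — branch into !!Q  //  !S.
              branch 1.2.2.1 (add !!Q):
                (!P -> (T -> P)): β-rule — branch into !!P  //  (T -> P).
                  branch 1.2.2.1.1 (add !!P):
                    ○ open, literals {P=T, Q=T, T=T}.
                  branch 1.2.2.1.2 (add (T -> P)):
                    (T -> P): β-rule — branch into !T  //  P.
                      branch 1.2.2.1.2.1 (add !T):
                        × closes — contains both T and !T.
                      branch 1.2.2.1.2.2 (add P):
                        ○ open, literals {P=T, Q=T, T=T}.
              branch 1.2.2.2 (add !S):
                (!P -> (T -> P)): β-rule — branch into !!P  //  (T -> P).
                  branch 1.2.2.2.1 (add !!P):
                    ○ open, literals {P=T, S=F, T=T}.
                  branch 1.2.2.2.2 (add (T -> P)):
                    (T -> P): β-rule — branch into !T  //  P.
                      branch 1.2.2.2.2.1 (add !T):
                        × closes — contains both T and !T.
                      branch 1.2.2.2.2.2 (add P):
                        ○ open, literals {P=T, S=F, T=T}.
  branch 2 (add !(!!P || T), !!(!Q && S)):
    !(!!P || T): α-rule — add !!!P, !T.
    !!(!Q && S): α-rule — add !Q, S.
    !!!P: drop double negation, giving !P.
    (Q || (!P -> (T -> P))): β-rule — branch into Q  //  (!P -> (T -> P)).
      branch 2.1 (add Q):
        × closes — contains both Q and !Q.
      branch 2.2 (add (!P -> (T -> P))):
        (!P -> (T -> P)): β-rule — branch into !!P  //  (T -> P).
          branch 2.2.1 (add !!P):
            × closes — contains both P and !P.
          branch 2.2.2 (add (T -> P)):
            (T -> P): β-rule — branch into !T  //  P.
              branch 2.2.2.1 (add !T):
                ○ open, literals {P=F, Q=F, S=T, T=F}.
              branch 2.2.2.2 (add P):
                × closes — contains both P and !P.
5 branches closed, 15 open.
An open branch gives a satisfying assignment: P=T, Q=T.

Satisfiable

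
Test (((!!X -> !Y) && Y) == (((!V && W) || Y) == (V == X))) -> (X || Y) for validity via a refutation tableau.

Not valid

Assume the negation and expand:
Initial set: {F ((((!!X -> !Y) && Y) == (((!V && W) || Y) == (V == X))) -> (X || Y))}.
F ((((!!X -> !Y) && Y) == (((!V && W) || Y) == (V == X))) -> (X || Y)): α-rule — add T (((!!X -> !Y) && Y) == (((!V && W) || Y) == (V == X))), F (X || Y).
F (X || Y): α-rule — add F X, F Y.
T (((!!X -> !Y) && Y) == (((!V && W) || Y) == (V == X))): β-rule — branch into T ((!!X -> !Y) && Y), T (((!V && W) || Y) == (V == X))  //  F ((!!X -> !Y) && Y), F (((!V && W) || Y) == (V == X)).
  branch 1 (add T ((!!X -> !Y) && Y), T (((!V && W) || Y) == (V == X))):
    T ((!!X -> !Y) && Y): α-rule — add T (!!X -> !Y), T Y.
    × closes — contains both Y and !Y.
  branch 2 (add F ((!!X -> !Y) && Y), F (((!V && W) || Y) == (V == X))):
    F ((!!X -> !Y) && Y): β-rule — branch into F (!!X -> !Y)  //  F Y.
      branch 2.1 (add F (!!X -> !Y)):
        F (!!X -> !Y): α-rule — add T !!X, F !Y.
        × closes — contains both Y and !Y.
      branch 2.2 (add F Y):
        F (((!V && W) || Y) == (V == X)): β-rule — branch into T ((!V && W) || Y), F (V == X)  //  F ((!V && W) || Y), T (V == X).
          branch 2.2.1 (add T ((!V && W) || Y), F (V == X)):
            T ((!V && W) || Y): β-rule — branch into T (!V && W)  //  T Y.
              branch 2.2.1.1 (add T (!V && W)):
                T (!V && W): α-rule — add T !V, T W.
                F (V == X): β-rule — branch into T V, F X  //  F V, T X.
                  branch 2.2.1.1.1 (add T V, F X):
                    × closes — contains both V and !V.
                  branch 2.2.1.1.2 (add F V, T X):
                    × closes — contains both X and !X.
              branch 2.2.1.2 (add T Y):
                × closes — contains both Y and !Y.
          branch 2.2.2 (add F ((!V && W) || Y), T (V == X)):
            F ((!V && W) || Y): α-rule — add F (!V && W), F Y.
            T (V == X): β-rule — branch into T V, T X  //  F V, F X.
              branch 2.2.2.1 (add T V, T X):
                × closes — contains both X and !X.
              branch 2.2.2.2 (add F V, F X):
                F (!V && W): β-rule — branch into F !V  //  F W.
                  branch 2.2.2.2.1 (add F !V):
                    × closes — contains both V and !V.
                  branch 2.2.2.2.2 (add F W):
                    ○ open, literals {V=false, W=false, X=false, Y=false}.
7 branches closed, 1 open.
An open branch gives a countermodel: V=false, W=false, X=false, Y=false (unmentioned atoms arbitrary); under it the original formula is false.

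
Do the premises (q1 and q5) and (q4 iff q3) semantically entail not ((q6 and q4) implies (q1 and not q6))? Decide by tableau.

No

Initial set: {((q1 and q5) and (q4 iff q3)); not not ((q6 and q4) implies (q1 and not q6))}.
((q1 and q5) and (q4 iff q3)): α-rule — add (q1 and q5), (q4 iff q3).
(q1 and q5): α-rule — add q1, q5.
not not ((q6 and q4) implies (q1 and not q6)): β-rule — branch into not (q6 and q4)  //  (q1 and not q6).
  branch 1 (add not (q6 and q4)):
    (q4 iff q3): β-rule — branch into q4, q3  //  not q4, not q3.
      branch 1.1 (add q4, q3):
        not (q6 and q4): β-rule — branch into not q6  //  not q4.
          branch 1.1.1 (add not q6):
            ○ open, literals {q1=1, q3=1, q4=1, q5=1, q6=0}.
          branch 1.1.2 (add not q4):
            × closes — contains both q4 and not q4.
      branch 1.2 (add not q4, not q3):
        not (q6 and q4): β-rule — branch into not q6  //  not q4.
          branch 1.2.1 (add not q6):
            ○ open, literals {q1=1, q3=0, q4=0, q5=1, q6=0}.
          branch 1.2.2 (add not q4):
            ○ open, literals {q1=1, q3=0, q4=0, q5=1}.
  branch 2 (add (q1 and not q6)):
    (q1 and not q6): α-rule — add q1, not q6.
    (q4 iff q3): β-rule — branch into q4, q3  //  not q4, not q3.
      branch 2.1 (add q4, q3):
        ○ open, literals {q1=1, q3=1, q4=1, q5=1, q6=0}.
      branch 2.2 (add not q4, not q3):
        ○ open, literals {q1=1, q3=0, q4=0, q5=1, q6=0}.
1 branch closed, 5 open.
An open branch gives a countermodel: q1=1, q3=1, q4=1, q5=1, q6=0 (unmentioned atoms arbitrary); the premises hold there but the conclusion fails.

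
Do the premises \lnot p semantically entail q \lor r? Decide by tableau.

No

Initial set: {\lnot p; \lnot (q \lor r)}.
\lnot (q \lor r): α-rule — add \lnot q, \lnot r.
○ open, literals {p=0, q=0, r=0}.
0 branches closed, 1 open.
An open branch gives a countermodel: p=0, q=0, r=0 (unmentioned atoms arbitrary); the premises hold there but the conclusion fails.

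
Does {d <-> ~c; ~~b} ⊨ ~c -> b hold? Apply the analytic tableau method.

Yes

Initial set: {T (d <-> ~c); T ~~b; F (~c -> b)}.
T ~~b: drop double negation, giving T b.
F (~c -> b): α-rule — add T ~c, F b.
× closes — contains both b and ~b.
All 1 branch closes.
Every branch closed, so the premises entail the conclusion.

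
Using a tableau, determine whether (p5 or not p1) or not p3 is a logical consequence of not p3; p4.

Initial set: {not p3; p4; not ((p5 or not p1) or not p3)}.
not ((p5 or not p1) or not p3): α-rule — add not (p5 or not p1), not not p3.
× closes — contains both p3 and not p3.
All 1 branch closes.
Every branch closed, so the premises entail the conclusion.

Yes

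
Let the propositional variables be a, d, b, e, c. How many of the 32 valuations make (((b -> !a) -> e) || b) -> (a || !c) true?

26

Initial set: {((((b -> !a) -> e) || b) -> (a || !c))}.
((((b -> !a) -> e) || b) -> (a || !c)): β-rule — branch into !(((b -> !a) -> e) || b)  //  (a || !c).
  branch 1 (add !(((b -> !a) -> e) || b)):
    !(((b -> !a) -> e) || b): α-rule — add !((b -> !a) -> e), !b.
    !((b -> !a) -> e): α-rule — add (b -> !a), !e.
    (b -> !a): β-rule — branch into !b  //  !a.
      branch 1.1 (add !b):
        ○ open, literals {b=F, e=F}.
      branch 1.2 (add !a):
        ○ open, literals {a=F, b=F, e=F}.
  branch 2 (add (a || !c)):
    (a || !c): β-rule — branch into a  //  !c.
      branch 2.1 (add a):
        ○ open, literals {a=T}.
      branch 2.2 (add !c):
        ○ open, literals {c=F}.
0 branches closed, 4 open.
Each open branch fixes some atoms; the unmentioned ones are free. Counting distinct full assignments: branch {b=F, e=F} (a, d, c) contributes 8 new; branch {a=F, b=F, e=F} (d, c) contributes 0 new; branch {a=T} (d, b, e, c) contributes 12 new; branch {c=F} (a, d, b, e) contributes 6 new. Total: 26.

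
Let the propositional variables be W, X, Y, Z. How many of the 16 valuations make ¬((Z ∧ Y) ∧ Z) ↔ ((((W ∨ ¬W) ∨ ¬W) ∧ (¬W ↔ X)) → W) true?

10

Initial set: {(¬((Z ∧ Y) ∧ Z) ↔ ((((W ∨ ¬W) ∨ ¬W) ∧ (¬W ↔ X)) → W))}.
(¬((Z ∧ Y) ∧ Z) ↔ ((((W ∨ ¬W) ∨ ¬W) ∧ (¬W ↔ X)) → W)): β-rule — branch into ¬((Z ∧ Y) ∧ Z), ((((W ∨ ¬W) ∨ ¬W) ∧ (¬W ↔ X)) → W)  //  ¬¬((Z ∧ Y) ∧ Z), ¬((((W ∨ ¬W) ∨ ¬W) ∧ (¬W ↔ X)) → W).
  branch 1 (add ¬((Z ∧ Y) ∧ Z), ((((W ∨ ¬W) ∨ ¬W) ∧ (¬W ↔ X)) → W)):
    ¬((Z ∧ Y) ∧ Z): β-rule — branch into ¬(Z ∧ Y)  //  ¬Z.
      branch 1.1 (add ¬(Z ∧ Y)):
        ((((W ∨ ¬W) ∨ ¬W) ∧ (¬W ↔ X)) → W): β-rule — branch into ¬(((W ∨ ¬W) ∨ ¬W) ∧ (¬W ↔ X))  //  W.
          branch 1.1.1 (add ¬(((W ∨ ¬W) ∨ ¬W) ∧ (¬W ↔ X))):
            ¬(Z ∧ Y): β-rule — branch into ¬Z  //  ¬Y.
              branch 1.1.1.1 (add ¬Z):
                ¬(((W ∨ ¬W) ∨ ¬W) ∧ (¬W ↔ X)): β-rule — branch into ¬((W ∨ ¬W) ∨ ¬W)  //  ¬(¬W ↔ X).
                  branch 1.1.1.1.1 (add ¬((W ∨ ¬W) ∨ ¬W)):
                    ¬((W ∨ ¬W) ∨ ¬W): α-rule — add ¬(W ∨ ¬W), ¬¬W.
                    ¬(W ∨ ¬W): α-rule — add ¬W, ¬¬W.
                    × closes — contains both W and ¬W.
                  branch 1.1.1.1.2 (add ¬(¬W ↔ X)):
                    ¬(¬W ↔ X): β-rule — branch into ¬W, ¬X  //  ¬¬W, X.
                      branch 1.1.1.1.2.1 (add ¬W, ¬X):
                        ○ open, literals {W=0, X=0, Z=0}.
                      branch 1.1.1.1.2.2 (add ¬¬W, X):
                        ○ open, literals {W=1, X=1, Z=0}.
              branch 1.1.1.2 (add ¬Y):
                ¬(((W ∨ ¬W) ∨ ¬W) ∧ (¬W ↔ X)): β-rule — branch into ¬((W ∨ ¬W) ∨ ¬W)  //  ¬(¬W ↔ X).
                  branch 1.1.1.2.1 (add ¬((W ∨ ¬W) ∨ ¬W)):
                    ¬((W ∨ ¬W) ∨ ¬W): α-rule — add ¬(W ∨ ¬W), ¬¬W.
                    ¬(W ∨ ¬W): α-rule — add ¬W, ¬¬W.
                    × closes — contains both W and ¬W.
                  branch 1.1.1.2.2 (add ¬(¬W ↔ X)):
                    ¬(¬W ↔ X): β-rule — branch into ¬W, ¬X  //  ¬¬W, X.
                      branch 1.1.1.2.2.1 (add ¬W, ¬X):
                        ○ open, literals {W=0, X=0, Y=0}.
                      branch 1.1.1.2.2.2 (add ¬¬W, X):
                        ○ open, literals {W=1, X=1, Y=0}.
          branch 1.1.2 (add W):
            ¬(Z ∧ Y): β-rule — branch into ¬Z  //  ¬Y.
              branch 1.1.2.1 (add ¬Z):
                ○ open, literals {W=1, Z=0}.
              branch 1.1.2.2 (add ¬Y):
                ○ open, literals {W=1, Y=0}.
      branch 1.2 (add ¬Z):
        ((((W ∨ ¬W) ∨ ¬W) ∧ (¬W ↔ X)) → W): β-rule — branch into ¬(((W ∨ ¬W) ∨ ¬W) ∧ (¬W ↔ X))  //  W.
          branch 1.2.1 (add ¬(((W ∨ ¬W) ∨ ¬W) ∧ (¬W ↔ X))):
            ¬(((W ∨ ¬W) ∨ ¬W) ∧ (¬W ↔ X)): β-rule — branch into ¬((W ∨ ¬W) ∨ ¬W)  //  ¬(¬W ↔ X).
              branch 1.2.1.1 (add ¬((W ∨ ¬W) ∨ ¬W)):
                ¬((W ∨ ¬W) ∨ ¬W): α-rule — add ¬(W ∨ ¬W), ¬¬W.
                ¬(W ∨ ¬W): α-rule — add ¬W, ¬¬W.
                × closes — contains both W and ¬W.
              branch 1.2.1.2 (add ¬(¬W ↔ X)):
                ¬(¬W ↔ X): β-rule — branch into ¬W, ¬X  //  ¬¬W, X.
                  branch 1.2.1.2.1 (add ¬W, ¬X):
                    ○ open, literals {W=0, X=0, Z=0}.
                  branch 1.2.1.2.2 (add ¬¬W, X):
                    ○ open, literals {W=1, X=1, Z=0}.
          branch 1.2.2 (add W):
            ○ open, literals {W=1, Z=0}.
  branch 2 (add ¬¬((Z ∧ Y) ∧ Z), ¬((((W ∨ ¬W) ∨ ¬W) ∧ (¬W ↔ X)) → W)):
    ¬¬((Z ∧ Y) ∧ Z): α-rule — add (Z ∧ Y), Z.
    ¬((((W ∨ ¬W) ∨ ¬W) ∧ (¬W ↔ X)) → W): α-rule — add (((W ∨ ¬W) ∨ ¬W) ∧ (¬W ↔ X)), ¬W.
    (Z ∧ Y): α-rule — add Z, Y.
    (((W ∨ ¬W) ∨ ¬W) ∧ (¬W ↔ X)): α-rule — add ((W ∨ ¬W) ∨ ¬W), (¬W ↔ X).
    ((W ∨ ¬W) ∨ ¬W): β-rule — branch into (W ∨ ¬W)  //  ¬W.
      branch 2.1 (add (W ∨ ¬W)):
        (¬W ↔ X): β-rule — branch into ¬W, X  //  ¬¬W, ¬X.
          branch 2.1.1 (add ¬W, X):
            (W ∨ ¬W): β-rule — branch into W  //  ¬W.
              branch 2.1.1.1 (add W):
                × closes — contains both W and ¬W.
              branch 2.1.1.2 (add ¬W):
                ○ open, literals {W=0, X=1, Y=1, Z=1}.
          branch 2.1.2 (add ¬¬W, ¬X):
            × closes — contains both W and ¬W.
      branch 2.2 (add ¬W):
        (¬W ↔ X): β-rule — branch into ¬W, X  //  ¬¬W, ¬X.
          branch 2.2.1 (add ¬W, X):
            ○ open, literals {W=0, X=1, Y=1, Z=1}.
          branch 2.2.2 (add ¬¬W, ¬X):
            × closes — contains both W and ¬W.
6 branches closed, 11 open.
Each open branch fixes some atoms; the unmentioned ones are free. Counting distinct full assignments: branch {W=0, X=0, Z=0} (Y) contributes 2 new; branch {W=1, X=1, Z=0} (Y) contributes 2 new; branch {W=0, X=0, Y=0} (Z) contributes 1 new; branch {W=1, X=1, Y=0} (Z) contributes 1 new; branch {W=1, Z=0} (X, Y) contributes 2 new; branch {W=1, Y=0} (X, Z) contributes 1 new; branch {W=0, X=0, Z=0} (Y) contributes 0 new; branch {W=1, X=1, Z=0} (Y) contributes 0 new; branch {W=1, Z=0} (X, Y) contributes 0 new; branch {W=0, X=1, Y=1, Z=1} (none free) contributes 1 new; branch {W=0, X=1, Y=1, Z=1} (none free) contributes 0 new. Total: 10.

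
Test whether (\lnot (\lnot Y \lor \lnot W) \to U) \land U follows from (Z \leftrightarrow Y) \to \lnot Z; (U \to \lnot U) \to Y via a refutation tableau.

Initial set: {((Z \leftrightarrow Y) \to \lnot Z); ((U \to \lnot U) \to Y); \lnot ((\lnot (\lnot Y \lor \lnot W) \to U) \land U)}.
((Z \leftrightarrow Y) \to \lnot Z): β-rule — branch into \lnot (Z \leftrightarrow Y)  //  \lnot Z.
  branch 1 (add \lnot (Z \leftrightarrow Y)):
    ((U \to \lnot U) \to Y): β-rule — branch into \lnot (U \to \lnot U)  //  Y.
      branch 1.1 (add \lnot (U \to \lnot U)):
        \lnot (U \to \lnot U): α-rule — add U, \lnot \lnot U.
        \lnot ((\lnot (\lnot Y \lor \lnot W) \to U) \land U): β-rule — branch into \lnot (\lnot (\lnot Y \lor \lnot W) \to U)  //  \lnot U.
          branch 1.1.1 (add \lnot (\lnot (\lnot Y \lor \lnot W) \to U)):
            \lnot (\lnot (\lnot Y \lor \lnot W) \to U): α-rule — add \lnot (\lnot Y \lor \lnot W), \lnot U.
            × closes — contains both U and \lnot U.
          branch 1.1.2 (add \lnot U):
            × closes — contains both U and \lnot U.
      branch 1.2 (add Y):
        \lnot ((\lnot (\lnot Y \lor \lnot W) \to U) \land U): β-rule — branch into \lnot (\lnot (\lnot Y \lor \lnot W) \to U)  //  \lnot U.
          branch 1.2.1 (add \lnot (\lnot (\lnot Y \lor \lnot W) \to U)):
            \lnot (\lnot (\lnot Y \lor \lnot W) \to U): α-rule — add \lnot (\lnot Y \lor \lnot W), \lnot U.
            \lnot (\lnot Y \lor \lnot W): α-rule — add \lnot \lnot Y, \lnot \lnot W.
            \lnot (Z \leftrightarrow Y): β-rule — branch into Z, \lnot Y  //  \lnot Z, Y.
              branch 1.2.1.1 (add Z, \lnot Y):
                × closes — contains both Y and \lnot Y.
              branch 1.2.1.2 (add \lnot Z, Y):
                ○ open, literals {U=0, W=1, Y=1, Z=0}.
          branch 1.2.2 (add \lnot U):
            \lnot (Z \leftrightarrow Y): β-rule — branch into Z, \lnot Y  //  \lnot Z, Y.
              branch 1.2.2.1 (add Z, \lnot Y):
                × closes — contains both Y and \lnot Y.
              branch 1.2.2.2 (add \lnot Z, Y):
                ○ open, literals {U=0, Y=1, Z=0}.
  branch 2 (add \lnot Z):
    ((U \to \lnot U) \to Y): β-rule — branch into \lnot (U \to \lnot U)  //  Y.
      branch 2.1 (add \lnot (U \to \lnot U)):
        \lnot (U \to \lnot U): α-rule — add U, \lnot \lnot U.
        \lnot ((\lnot (\lnot Y \lor \lnot W) \to U) \land U): β-rule — branch into \lnot (\lnot (\lnot Y \lor \lnot W) \to U)  //  \lnot U.
          branch 2.1.1 (add \lnot (\lnot (\lnot Y \lor \lnot W) \to U)):
            \lnot (\lnot (\lnot Y \lor \lnot W) \to U): α-rule — add \lnot (\lnot Y \lor \lnot W), \lnot U.
            × closes — contains both U and \lnot U.
          branch 2.1.2 (add \lnot U):
            × closes — contains both U and \lnot U.
      branch 2.2 (add Y):
        \lnot ((\lnot (\lnot Y \lor \lnot W) \to U) \land U): β-rule — branch into \lnot (\lnot (\lnot Y \lor \lnot W) \to U)  //  \lnot U.
          branch 2.2.1 (add \lnot (\lnot (\lnot Y \lor \lnot W) \to U)):
            \lnot (\lnot (\lnot Y \lor \lnot W) \to U): α-rule — add \lnot (\lnot Y \lor \lnot W), \lnot U.
            \lnot (\lnot Y \lor \lnot W): α-rule — add \lnot \lnot Y, \lnot \lnot W.
            ○ open, literals {U=0, W=1, Y=1, Z=0}.
          branch 2.2.2 (add \lnot U):
            ○ open, literals {U=0, Y=1, Z=0}.
6 branches closed, 4 open.
An open branch gives a countermodel: U=0, W=1, Y=1, Z=0 (unmentioned atoms arbitrary); the premises hold there but the conclusion fails.

No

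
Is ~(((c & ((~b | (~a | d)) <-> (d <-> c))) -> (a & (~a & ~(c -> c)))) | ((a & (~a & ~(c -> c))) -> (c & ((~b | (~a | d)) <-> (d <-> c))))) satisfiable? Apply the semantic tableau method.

Unsatisfiable

Initial set: {~(((c & ((~b | (~a | d)) <-> (d <-> c))) -> (a & (~a & ~(c -> c)))) | ((a & (~a & ~(c -> c))) -> (c & ((~b | (~a | d)) <-> (d <-> c)))))}.
~(((c & ((~b | (~a | d)) <-> (d <-> c))) -> (a & (~a & ~(c -> c)))) | ((a & (~a & ~(c -> c))) -> (c & ((~b | (~a | d)) <-> (d <-> c))))): α-rule — add ~((c & ((~b | (~a | d)) <-> (d <-> c))) -> (a & (~a & ~(c -> c)))), ~((a & (~a & ~(c -> c))) -> (c & ((~b | (~a | d)) <-> (d <-> c)))).
~((c & ((~b | (~a | d)) <-> (d <-> c))) -> (a & (~a & ~(c -> c)))): α-rule — add (c & ((~b | (~a | d)) <-> (d <-> c))), ~(a & (~a & ~(c -> c))).
~((a & (~a & ~(c -> c))) -> (c & ((~b | (~a | d)) <-> (d <-> c)))): α-rule — add (a & (~a & ~(c -> c))), ~(c & ((~b | (~a | d)) <-> (d <-> c))).
(c & ((~b | (~a | d)) <-> (d <-> c))): α-rule — add c, ((~b | (~a | d)) <-> (d <-> c)).
(a & (~a & ~(c -> c))): α-rule — add a, (~a & ~(c -> c)).
(~a & ~(c -> c)): α-rule — add ~a, ~(c -> c).
× closes — contains both a and ~a.
All 1 branch closes.
Every branch closed; the formula is unsatisfiable.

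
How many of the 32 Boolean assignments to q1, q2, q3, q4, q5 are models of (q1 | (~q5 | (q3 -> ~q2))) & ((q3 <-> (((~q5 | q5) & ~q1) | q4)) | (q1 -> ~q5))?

26

Initial set: {((q1 | (~q5 | (q3 -> ~q2))) & ((q3 <-> (((~q5 | q5) & ~q1) | q4)) | (q1 -> ~q5)))}.
((q1 | (~q5 | (q3 -> ~q2))) & ((q3 <-> (((~q5 | q5) & ~q1) | q4)) | (q1 -> ~q5))): α-rule — add (q1 | (~q5 | (q3 -> ~q2))), ((q3 <-> (((~q5 | q5) & ~q1) | q4)) | (q1 -> ~q5)).
(q1 | (~q5 | (q3 -> ~q2))): β-rule — branch into q1  //  (~q5 | (q3 -> ~q2)).
  branch 1 (add q1):
    ((q3 <-> (((~q5 | q5) & ~q1) | q4)) | (q1 -> ~q5)): β-rule — branch into (q3 <-> (((~q5 | q5) & ~q1) | q4))  //  (q1 -> ~q5).
      branch 1.1 (add (q3 <-> (((~q5 | q5) & ~q1) | q4))):
        (q3 <-> (((~q5 | q5) & ~q1) | q4)): β-rule — branch into q3, (((~q5 | q5) & ~q1) | q4)  //  ~q3, ~(((~q5 | q5) & ~q1) | q4).
          branch 1.1.1 (add q3, (((~q5 | q5) & ~q1) | q4)):
            (((~q5 | q5) & ~q1) | q4): β-rule — branch into ((~q5 | q5) & ~q1)  //  q4.
              branch 1.1.1.1 (add ((~q5 | q5) & ~q1)):
                ((~q5 | q5) & ~q1): α-rule — add (~q5 | q5), ~q1.
                × closes — contains both q1 and ~q1.
              branch 1.1.1.2 (add q4):
                ○ open, literals {q1=T, q3=T, q4=T}.
          branch 1.1.2 (add ~q3, ~(((~q5 | q5) & ~q1) | q4)):
            ~(((~q5 | q5) & ~q1) | q4): α-rule — add ~((~q5 | q5) & ~q1), ~q4.
            ~((~q5 | q5) & ~q1): β-rule — branch into ~(~q5 | q5)  //  ~~q1.
              branch 1.1.2.1 (add ~(~q5 | q5)):
                ~(~q5 | q5): α-rule — add ~~q5, ~q5.
                × closes — contains both q5 and ~q5.
              branch 1.1.2.2 (add ~~q1):
                ○ open, literals {q1=T, q3=F, q4=F}.
      branch 1.2 (add (q1 -> ~q5)):
        (q1 -> ~q5): β-rule — branch into ~q1  //  ~q5.
          branch 1.2.1 (add ~q1):
            × closes — contains both q1 and ~q1.
          branch 1.2.2 (add ~q5):
            ○ open, literals {q1=T, q5=F}.
  branch 2 (add (~q5 | (q3 -> ~q2))):
    ((q3 <-> (((~q5 | q5) & ~q1) | q4)) | (q1 -> ~q5)): β-rule — branch into (q3 <-> (((~q5 | q5) & ~q1) | q4))  //  (q1 -> ~q5).
      branch 2.1 (add (q3 <-> (((~q5 | q5) & ~q1) | q4))):
        (~q5 | (q3 -> ~q2)): β-rule — branch into ~q5  //  (q3 -> ~q2).
          branch 2.1.1 (add ~q5):
            (q3 <-> (((~q5 | q5) & ~q1) | q4)): β-rule — branch into q3, (((~q5 | q5) & ~q1) | q4)  //  ~q3, ~(((~q5 | q5) & ~q1) | q4).
              branch 2.1.1.1 (add q3, (((~q5 | q5) & ~q1) | q4)):
                (((~q5 | q5) & ~q1) | q4): β-rule — branch into ((~q5 | q5) & ~q1)  //  q4.
                  branch 2.1.1.1.1 (add ((~q5 | q5) & ~q1)):
                    ((~q5 | q5) & ~q1): α-rule — add (~q5 | q5), ~q1.
                    (~q5 | q5): β-rule — branch into ~q5  //  q5.
                      branch 2.1.1.1.1.1 (add ~q5):
                        ○ open, literals {q1=F, q3=T, q5=F}.
                      branch 2.1.1.1.1.2 (add q5):
                        × closes — contains both q5 and ~q5.
                  branch 2.1.1.1.2 (add q4):
                    ○ open, literals {q3=T, q4=T, q5=F}.
              branch 2.1.1.2 (add ~q3, ~(((~q5 | q5) & ~q1) | q4)):
                ~(((~q5 | q5) & ~q1) | q4): α-rule — add ~((~q5 | q5) & ~q1), ~q4.
                ~((~q5 | q5) & ~q1): β-rule — branch into ~(~q5 | q5)  //  ~~q1.
                  branch 2.1.1.2.1 (add ~(~q5 | q5)):
                    ~(~q5 | q5): α-rule — add ~~q5, ~q5.
                    × closes — contains both q5 and ~q5.
                  branch 2.1.1.2.2 (add ~~q1):
                    ○ open, literals {q1=T, q3=F, q4=F, q5=F}.
          branch 2.1.2 (add (q3 -> ~q2)):
            (q3 <-> (((~q5 | q5) & ~q1) | q4)): β-rule — branch into q3, (((~q5 | q5) & ~q1) | q4)  //  ~q3, ~(((~q5 | q5) & ~q1) | q4).
              branch 2.1.2.1 (add q3, (((~q5 | q5) & ~q1) | q4)):
                (q3 -> ~q2): β-rule — branch into ~q3  //  ~q2.
                  branch 2.1.2.1.1 (add ~q3):
                    × closes — contains both q3 and ~q3.
                  branch 2.1.2.1.2 (add ~q2):
                    (((~q5 | q5) & ~q1) | q4): β-rule — branch into ((~q5 | q5) & ~q1)  //  q4.
                      branch 2.1.2.1.2.1 (add ((~q5 | q5) & ~q1)):
                        ((~q5 | q5) & ~q1): α-rule — add (~q5 | q5), ~q1.
                        (~q5 | q5): β-rule — branch into ~q5  //  q5.
                          branch 2.1.2.1.2.1.1 (add ~q5):
                            ○ open, literals {q1=F, q2=F, q3=T, q5=F}.
                          branch 2.1.2.1.2.1.2 (add q5):
                            ○ open, literals {q1=F, q2=F, q3=T, q5=T}.
                      branch 2.1.2.1.2.2 (add q4):
                        ○ open, literals {q2=F, q3=T, q4=T}.
              branch 2.1.2.2 (add ~q3, ~(((~q5 | q5) & ~q1) | q4)):
                ~(((~q5 | q5) & ~q1) | q4): α-rule — add ~((~q5 | q5) & ~q1), ~q4.
                (q3 -> ~q2): β-rule — branch into ~q3  //  ~q2.
                  branch 2.1.2.2.1 (add ~q3):
                    ~((~q5 | q5) & ~q1): β-rule — branch into ~(~q5 | q5)  //  ~~q1.
                      branch 2.1.2.2.1.1 (add ~(~q5 | q5)):
                        ~(~q5 | q5): α-rule — add ~~q5, ~q5.
                        × closes — contains both q5 and ~q5.
                      branch 2.1.2.2.1.2 (add ~~q1):
                        ○ open, literals {q1=T, q3=F, q4=F}.
                  branch 2.1.2.2.2 (add ~q2):
                    ~((~q5 | q5) & ~q1): β-rule — branch into ~(~q5 | q5)  //  ~~q1.
                      branch 2.1.2.2.2.1 (add ~(~q5 | q5)):
                        ~(~q5 | q5): α-rule — add ~~q5, ~q5.
                        × closes — contains both q5 and ~q5.
                      branch 2.1.2.2.2.2 (add ~~q1):
                        ○ open, literals {q1=T, q2=F, q3=F, q4=F}.
      branch 2.2 (add (q1 -> ~q5)):
        (~q5 | (q3 -> ~q2)): β-rule — branch into ~q5  //  (q3 -> ~q2).
          branch 2.2.1 (add ~q5):
            (q1 -> ~q5): β-rule — branch into ~q1  //  ~q5.
              branch 2.2.1.1 (add ~q1):
                ○ open, literals {q1=F, q5=F}.
              branch 2.2.1.2 (add ~q5):
                ○ open, literals {q5=F}.
          branch 2.2.2 (add (q3 -> ~q2)):
            (q1 -> ~q5): β-rule — branch into ~q1  //  ~q5.
              branch 2.2.2.1 (add ~q1):
                (q3 -> ~q2): β-rule — branch into ~q3  //  ~q2.
                  branch 2.2.2.1.1 (add ~q3):
                    ○ open, literals {q1=F, q3=F}.
                  branch 2.2.2.1.2 (add ~q2):
                    ○ open, literals {q1=F, q2=F}.
              branch 2.2.2.2 (add ~q5):
                (q3 -> ~q2): β-rule — branch into ~q3  //  ~q2.
                  branch 2.2.2.2.1 (add ~q3):
                    ○ open, literals {q3=F, q5=F}.
                  branch 2.2.2.2.2 (add ~q2):
                    ○ open, literals {q2=F, q5=F}.
8 branches closed, 17 open.
Each open branch fixes some atoms; the unmentioned ones are free. Counting distinct full assignments: branch {q1=T, q3=T, q4=T} (q2, q5) contributes 4 new; branch {q1=T, q3=F, q4=F} (q2, q5) contributes 4 new; branch {q1=T, q5=F} (q2, q3, q4) contributes 4 new; branch {q1=F, q3=T, q5=F} (q2, q4) contributes 4 new; branch {q3=T, q4=T, q5=F} (q1, q2) contributes 0 new; branch {q1=T, q3=F, q4=F, q5=F} (q2) contributes 0 new; branch {q1=F, q2=F, q3=T, q5=F} (q4) contributes 0 new; branch {q1=F, q2=F, q3=T, q5=T} (q4) contributes 2 new; branch {q2=F, q3=T, q4=T} (q1, q5) contributes 0 new; branch {q1=T, q3=F, q4=F} (q2, q5) contributes 0 new; branch {q1=T, q2=F, q3=F, q4=F} (q5) contributes 0 new; branch {q1=F, q5=F} (q2, q3, q4) contributes 4 new; branch {q5=F} (q1, q2, q3, q4) contributes 0 new; branch {q1=F, q3=F} (q2, q4, q5) contributes 4 new; branch {q1=F, q2=F} (q3, q4, q5) contributes 0 new; branch {q3=F, q5=F} (q1, q2, q4) contributes 0 new; branch {q2=F, q5=F} (q1, q3, q4) contributes 0 new. Total: 26.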